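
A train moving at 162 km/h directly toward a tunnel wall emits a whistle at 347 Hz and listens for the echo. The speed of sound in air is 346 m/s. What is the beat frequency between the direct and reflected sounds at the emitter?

104 Hz

162 km/h = 45 m/s.
The tunnel wall receives the sound from a moving source: f₁ = f₀ · v/(v − v_e) = 347 × 346/301 ≈ 398.9 Hz.
On the return leg the train is a moving observer: f₂ = f₁ · (v + v_e)/v = 398.9 × 391/346 ≈ 450.8 Hz.
Beat against the emitted tone: |f₂ − f₀| = 2v_e·f₀/(v − v_e) = 2 × 45 × 347/301 ≈ 104 Hz.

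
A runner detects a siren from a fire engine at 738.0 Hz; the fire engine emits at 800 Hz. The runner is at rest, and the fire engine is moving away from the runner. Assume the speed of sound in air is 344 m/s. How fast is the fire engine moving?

29 m/s

f' = f · v/(v + v_s) ⇒ v_s = v · |1 − f/f'|.
v_s = 344 × |1 − 800/738.0| = 344 × 0.08401 ≈ 29 m/s.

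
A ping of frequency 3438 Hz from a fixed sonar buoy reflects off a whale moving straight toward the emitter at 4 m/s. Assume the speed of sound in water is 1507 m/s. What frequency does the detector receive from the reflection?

At the whale (a moving observer), f₁ = f₀ · (v + u)/v = 3438 × 1511/1507 ≈ 3447 Hz.
On reflection it acts as a source moving toward the stationary detector: f₂ = f₁ · v/(v − u) = 3447 × 1507/1503 ≈ 3456 Hz.

3456 Hz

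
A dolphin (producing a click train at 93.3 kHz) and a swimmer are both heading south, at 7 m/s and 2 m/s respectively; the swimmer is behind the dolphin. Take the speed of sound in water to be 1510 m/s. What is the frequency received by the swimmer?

The swimmer is behind, so the dolphin is moving away from it while the swimmer is moving toward the dolphin.
General Doppler shift: f' = f · (v + v_o)/(v + v_s).
f' = 93.3 × (1510 + 2)/(1510 + 7) = 93.3 × 1512/1517 ≈ 93.0 kHz.

93.0 kHz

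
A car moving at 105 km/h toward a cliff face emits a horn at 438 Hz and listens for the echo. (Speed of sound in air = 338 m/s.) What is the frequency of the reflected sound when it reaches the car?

521 Hz

105 km/h = 29.17 m/s.
The cliff face receives the sound from a moving source: f₁ = f₀ · v/(v − v_e) = 438 × 338/308.83 ≈ 479 Hz.
On the return leg the car is a moving observer: f₂ = f₁ · (v + v_e)/v = 479 × 367.17/338 ≈ 521 Hz.
Equivalently f₂ = f₀ · (v + v_e)/(v − v_e).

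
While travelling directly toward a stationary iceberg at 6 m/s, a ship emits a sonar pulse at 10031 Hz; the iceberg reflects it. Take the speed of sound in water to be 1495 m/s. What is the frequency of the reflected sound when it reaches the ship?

The iceberg receives the sound from a moving source: f₁ = f₀ · v/(v − v_e) = 10031 × 1495/1489 ≈ 10071 Hz.
On the return leg the ship is a moving observer: f₂ = f₁ · (v + v_e)/v = 10071 × 1501/1495 ≈ 10112 Hz.
Equivalently f₂ = f₀ · (v + v_e)/(v − v_e).

10112 Hz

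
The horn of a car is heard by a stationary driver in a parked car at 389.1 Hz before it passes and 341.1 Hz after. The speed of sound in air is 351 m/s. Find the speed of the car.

f₁/f₂ = (v + v_s)/(v − v_s), so v_s = v · (f₁ − f₂)/(f₁ + f₂).
v_s = 351 × (389.1 − 341.1)/(389.1 + 341.1) = 351 × 48.0/730.2 ≈ 23.1 m/s.

23.1 m/s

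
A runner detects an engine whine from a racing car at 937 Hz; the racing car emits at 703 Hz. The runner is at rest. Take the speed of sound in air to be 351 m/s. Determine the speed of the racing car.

f' > f, so the racing car is approaching.
f' = f · v/(v − v_s) ⇒ v_s = v · |1 − f/f'|.
v_s = 351 × |1 − 703/937| = 351 × 0.2497 ≈ 88 m/s.

88 m/s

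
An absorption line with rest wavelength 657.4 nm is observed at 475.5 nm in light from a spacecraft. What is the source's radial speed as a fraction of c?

0.313

λ'/λ₀ = 0.7233 < 1 (blueshift), so the source is approaching.
λ'/λ₀ = √((1 − β)/(1 + β)) for an approaching source ⇒ β = (1 − r²)/(1 + r²) with r = λ'/λ₀.
β = (1 − 0.5232)/(1 + 0.5232) ≈ 0.313.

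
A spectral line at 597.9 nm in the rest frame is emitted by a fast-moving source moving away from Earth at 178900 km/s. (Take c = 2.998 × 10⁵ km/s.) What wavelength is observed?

β = v/c = 178900/299800 = 0.5967.
Relativistic Doppler for wavelength: λ' = λ₀ · √((1 + β)/(1 − β)).
λ' = 597.9 × √(1.5967/0.4033) = 597.9 × 1.98984 ≈ 1189.7 nm.

1189.7 nm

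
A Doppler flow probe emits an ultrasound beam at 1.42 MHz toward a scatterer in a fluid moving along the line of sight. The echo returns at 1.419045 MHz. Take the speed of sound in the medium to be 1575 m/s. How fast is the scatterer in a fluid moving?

Double Doppler shift off a moving reflector: f₂ = f₀ · (v + u)/(v − u) (u > 0 toward emitter).
Rearranging, u = v · (f₂ − f₀)/(f₂ + f₀) = 1575 × -0.000955/2.839045 ≈ -0.53 m/s.
So the scatterer in a fluid is moving at 0.53 m/s away from the emitter.

0.53 m/s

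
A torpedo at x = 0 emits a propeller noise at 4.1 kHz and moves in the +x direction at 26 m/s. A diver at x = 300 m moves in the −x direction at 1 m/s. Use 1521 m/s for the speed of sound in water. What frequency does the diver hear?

4.17 kHz

The observer lies on the +x side, so the source is heading toward the observer and the observer is heading toward the source.
General Doppler shift: f' = f · (v + v_o)/(v − v_s).
f' = 4.1 × (1521 + 1)/(1521 − 26) = 4.1 × 1522/1495 ≈ 4.17 kHz.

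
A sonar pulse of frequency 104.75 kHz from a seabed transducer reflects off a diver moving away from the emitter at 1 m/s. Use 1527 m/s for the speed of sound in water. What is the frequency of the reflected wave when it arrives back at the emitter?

104.6 kHz

The diver first receives the wave as a moving observer: f₁ = f₀ · (v − u)/v = 104.75 × (1527 − 1)/1527 ≈ 104.7 kHz.
On reflection it acts as a source moving away from the stationary detector: f₂ = f₁ · v/(v + u) = 104.7 × 1527/1528 ≈ 104.6 kHz.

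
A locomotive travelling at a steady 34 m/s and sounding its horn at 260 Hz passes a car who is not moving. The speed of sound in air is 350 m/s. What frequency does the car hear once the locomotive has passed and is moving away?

237 Hz

Receding: f₂ = f · v/(v + v_s) = 260 × 350/384 ≈ 237 Hz.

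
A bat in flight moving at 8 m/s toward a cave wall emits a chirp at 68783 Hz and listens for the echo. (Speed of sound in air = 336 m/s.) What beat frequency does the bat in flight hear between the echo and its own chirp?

The cave wall receives the sound from a moving source: f₁ = f₀ · v/(v − v_e) = 68783 × 336/328 ≈ 70461 Hz.
On the return leg the bat in flight is a moving observer: f₂ = f₁ · (v + v_e)/v = 70461 × 344/336 ≈ 72138 Hz.
Equivalently f₂ = f₀ · (v + v_e)/(v − v_e).
Beat against the emitted tone: |f₂ − f₀| = 2v_e·f₀/(v − v_e) = 2 × 8 × 68783/328 ≈ 3355 Hz.

3355 Hz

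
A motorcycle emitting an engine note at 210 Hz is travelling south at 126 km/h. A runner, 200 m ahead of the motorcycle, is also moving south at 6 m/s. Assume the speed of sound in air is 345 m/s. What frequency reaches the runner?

126 km/h = 35 m/s.
The runner is ahead, so the motorcycle is moving toward it while the runner is moving away from the motorcycle.
General Doppler shift: f' = f · (v − v_o)/(v − v_s).
f' = 210 × (345 − 6)/(345 − 35) = 210 × 339/310 ≈ 230 Hz.

230 Hz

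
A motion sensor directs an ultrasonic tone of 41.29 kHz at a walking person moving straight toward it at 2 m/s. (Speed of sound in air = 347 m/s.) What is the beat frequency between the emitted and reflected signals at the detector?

The walking person first receives the wave as a moving observer: f₁ = f₀ · (v + u)/v = 41.29 × (347 + 2)/347 ≈ 41.528 kHz.
The reflection then acts as a moving source: f₂ = f₁ · v/(v − u) ≈ 41.769 kHz.
Beat frequency (with f₀ = 41290 Hz): |f₂ − f₀| = 2u·f₀/(v − u) = 2 × 2 × 41290/345 ≈ 479 Hz.

479 Hz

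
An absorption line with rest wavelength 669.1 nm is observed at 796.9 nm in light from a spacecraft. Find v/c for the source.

λ'/λ₀ = 1.1910 > 1 (redshift), so the source is receding.
λ'/λ₀ = √((1 + β)/(1 − β)) for a receding source ⇒ β = (r² − 1)/(r² + 1) with r = λ'/λ₀.
β = (1.4185 − 1)/(1.4185 + 1) ≈ 0.173.

0.173c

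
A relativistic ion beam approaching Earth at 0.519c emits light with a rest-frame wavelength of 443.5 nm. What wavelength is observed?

249.6 nm

Relativistic Doppler for wavelength: λ' = λ₀ · √((1 − β)/(1 + β)).
λ' = 443.5 × √(0.4810/1.5190) = 443.5 × 0.56272 ≈ 249.6 nm.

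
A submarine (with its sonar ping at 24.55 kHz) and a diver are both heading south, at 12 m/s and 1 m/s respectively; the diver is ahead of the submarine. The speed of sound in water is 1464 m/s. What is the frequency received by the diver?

The diver is ahead, so the submarine is moving toward it while the diver is moving away from the submarine.
Both move, so f' = f · (v − v_o)/(v − v_s).
f' = 24.55 × (1464 − 1)/(1464 − 12) = 24.55 × 1463/1452 ≈ 24.7 kHz.

24.7 kHz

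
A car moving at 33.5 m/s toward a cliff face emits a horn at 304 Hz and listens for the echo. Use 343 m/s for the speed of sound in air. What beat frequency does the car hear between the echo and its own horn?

66 Hz

The cliff face receives the sound from a moving source: f₁ = f₀ · v/(v − v_e) = 304 × 343/309.5 ≈ 336.9 Hz.
On the return leg the car is a moving observer: f₂ = f₁ · (v + v_e)/v = 336.9 × 376.5/343 ≈ 369.8 Hz.
Beat against the emitted tone: |f₂ − f₀| = 2v_e·f₀/(v − v_e) = 2 × 33.5 × 304/309.5 ≈ 66 Hz.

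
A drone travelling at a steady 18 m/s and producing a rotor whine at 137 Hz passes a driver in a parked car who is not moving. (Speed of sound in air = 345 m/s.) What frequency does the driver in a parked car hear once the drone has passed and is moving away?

Receding: f₂ = f · v/(v + v_s) = 137 × 345/363 ≈ 130 Hz.

130 Hz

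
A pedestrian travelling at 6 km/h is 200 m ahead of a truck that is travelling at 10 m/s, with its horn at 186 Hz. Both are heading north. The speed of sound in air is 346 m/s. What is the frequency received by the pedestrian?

6 km/h = 1.667 m/s.
The pedestrian is ahead, so the truck is moving toward it while the pedestrian is moving away from the truck.
Both move, so f' = f · (v − v_o)/(v − v_s).
f' = 186 × (346 − 1.667)/(346 − 10) = 186 × 344.33/336 ≈ 191 Hz.

191 Hz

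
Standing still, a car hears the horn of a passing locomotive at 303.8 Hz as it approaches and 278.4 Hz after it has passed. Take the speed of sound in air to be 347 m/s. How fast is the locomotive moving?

15.1 m/s

f₁/f₂ = (v + v_s)/(v − v_s), so v_s = v · (f₁ − f₂)/(f₁ + f₂).
v_s = 347 × (303.8 − 278.4)/(303.8 + 278.4) = 347 × 25.4/582.2 ≈ 15.1 m/s.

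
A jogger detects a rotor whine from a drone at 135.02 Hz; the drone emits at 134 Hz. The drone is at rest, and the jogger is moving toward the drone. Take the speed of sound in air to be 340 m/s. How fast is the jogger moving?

2.59 m/s

f' = f · (v + v_o)/v ⇒ v_o = v · |f'/f − 1|.
v_o = 340 × |135.02/134 − 1| = 340 × 0.007612 ≈ 2.59 m/s.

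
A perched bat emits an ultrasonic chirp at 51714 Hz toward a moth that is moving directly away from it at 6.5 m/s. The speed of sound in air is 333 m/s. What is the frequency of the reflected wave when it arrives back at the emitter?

49734 Hz

The moth first receives the wave as a moving observer: f₁ = f₀ · (v − u)/v = 51714 × (333 − 6.5)/333 ≈ 50705 Hz.
On reflection it acts as a source moving away from the stationary detector: f₂ = f₁ · v/(v + u) = 50705 × 333/339.5 ≈ 49734 Hz.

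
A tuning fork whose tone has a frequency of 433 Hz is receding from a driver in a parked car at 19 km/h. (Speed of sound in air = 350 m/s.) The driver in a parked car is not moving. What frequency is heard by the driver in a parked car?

427 Hz

19 km/h = 5.278 m/s.
Only the source moves, away from the listener, so f' = f · v/(v + v_s).
f' = 433 × 350/(350 + 5.278) = 433 × 350/355.3 ≈ 427 Hz.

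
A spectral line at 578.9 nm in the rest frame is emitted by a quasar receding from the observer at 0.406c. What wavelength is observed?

890.6 nm

Relativistic Doppler for wavelength: λ' = λ₀ · √((1 + β)/(1 − β)).
λ' = 578.9 × √(1.4060/0.5940) = 578.9 × 1.53851 ≈ 890.6 nm.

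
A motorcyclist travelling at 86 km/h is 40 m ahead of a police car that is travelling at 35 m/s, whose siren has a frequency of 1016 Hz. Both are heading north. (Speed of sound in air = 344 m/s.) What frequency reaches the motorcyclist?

1053 Hz

86 km/h = 23.89 m/s.
The motorcyclist is ahead, so the police car is moving toward it while the motorcyclist is moving away from the police car.
General Doppler shift: f' = f · (v − v_o)/(v − v_s).
f' = 1016 × (344 − 23.89)/(344 − 35) = 1016 × 320.11/309 ≈ 1053 Hz.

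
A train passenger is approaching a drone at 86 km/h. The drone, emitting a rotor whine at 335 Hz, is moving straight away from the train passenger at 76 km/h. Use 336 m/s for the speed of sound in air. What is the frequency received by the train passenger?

338 Hz

76 km/h = 21.11 m/s; 86 km/h = 23.89 m/s.
With source receding and observer approaching, f' = f · (v + v_o)/(v + v_s).
f' = 335 × (336 + 23.89)/(336 + 21.11) = 335 × 359.89/357.11 ≈ 338 Hz.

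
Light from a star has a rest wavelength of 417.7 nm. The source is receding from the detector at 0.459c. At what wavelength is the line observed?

Relativistic Doppler for wavelength: λ' = λ₀ · √((1 + β)/(1 − β)).
λ' = 417.7 × √(1.4590/0.5410) = 417.7 × 1.64221 ≈ 686.0 nm.

686.0 nm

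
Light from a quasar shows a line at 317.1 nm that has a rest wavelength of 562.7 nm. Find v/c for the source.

λ'/λ₀ = 0.5635 < 1 (blueshift), so the source is approaching.
λ'/λ₀ = √((1 − β)/(1 + β)) for an approaching source ⇒ β = (1 − r²)/(1 + r²) with r = λ'/λ₀.
β = (1 − 0.3176)/(1 + 0.3176) ≈ 0.518.

0.518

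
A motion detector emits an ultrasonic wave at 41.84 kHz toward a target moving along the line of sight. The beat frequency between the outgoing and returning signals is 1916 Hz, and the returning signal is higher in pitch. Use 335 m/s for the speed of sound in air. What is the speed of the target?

7.5 m/s

Double Doppler shift off a moving reflector: f₂ = f₀ · (v + u)/(v − u) (u > 0 toward emitter).
Returning signal is higher, so f₂ = f₀ + Δf = 41840 + 1916 = 43756 Hz.
Rearranging, u = v · (f₂ − f₀)/(f₂ + f₀) = 335 × 1916/85596 ≈ 7.5 m/s.
So the target is moving at 7.5 m/s toward the emitter.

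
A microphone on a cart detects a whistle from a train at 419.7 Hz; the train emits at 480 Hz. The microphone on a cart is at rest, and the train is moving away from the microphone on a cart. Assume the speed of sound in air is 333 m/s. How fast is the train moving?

48 m/s

f' = f · v/(v + v_s) ⇒ v_s = v · |1 − f/f'|.
v_s = 333 × |1 − 480/419.7| = 333 × 0.1437 ≈ 48 m/s.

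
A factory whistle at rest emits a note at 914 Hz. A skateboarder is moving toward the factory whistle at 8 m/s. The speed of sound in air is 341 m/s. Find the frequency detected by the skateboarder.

935 Hz

Only the observer moves, toward the source, so f' = f · (v + v_o)/v.
f' = 914 × (341 + 8)/341 = 914 × 349/341 ≈ 935 Hz.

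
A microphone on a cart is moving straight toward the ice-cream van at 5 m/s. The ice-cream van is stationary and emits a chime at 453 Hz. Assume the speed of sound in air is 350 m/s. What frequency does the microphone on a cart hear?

459 Hz

Moving observer, stationary source: f' = f · (v + v_o)/v.
f' = 453 × (350 + 5)/350 = 453 × 355/350 ≈ 459 Hz.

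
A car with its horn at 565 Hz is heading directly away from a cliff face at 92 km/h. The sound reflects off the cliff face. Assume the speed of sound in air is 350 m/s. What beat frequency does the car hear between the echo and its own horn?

77 Hz

92 km/h = 25.56 m/s.
The cliff face receives the sound from a moving source: f₁ = f₀ · v/(v + v_e) = 565 × 350/375.56 ≈ 526.6 Hz.
On the return leg the car is a moving observer: f₂ = f₁ · (v − v_e)/v = 526.6 × 324.44/350 ≈ 488.1 Hz.
Equivalently f₂ = f₀ · (v − v_e)/(v + v_e).
Beat against the emitted tone: |f₂ − f₀| = 2v_e·f₀/(v + v_e) = 2 × 25.56 × 565/375.56 ≈ 77 Hz.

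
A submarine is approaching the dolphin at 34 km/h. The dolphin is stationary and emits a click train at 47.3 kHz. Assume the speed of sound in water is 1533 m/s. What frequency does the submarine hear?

47.6 kHz

34 km/h = 9.444 m/s.
Moving observer, stationary source: f' = f · (v + v_o)/v.
f' = 47.3 × (1533 + 9.444)/1533 = 47.3 × 1542.4/1533 ≈ 47.6 kHz.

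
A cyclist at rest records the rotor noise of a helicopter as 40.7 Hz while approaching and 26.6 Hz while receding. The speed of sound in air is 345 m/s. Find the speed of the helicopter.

72 m/s

f₁/f₂ = (v + v_s)/(v − v_s), so v_s = v · (f₁ − f₂)/(f₁ + f₂).
v_s = 345 × (40.7 − 26.6)/(40.7 + 26.6) = 345 × 14.1/67.3 ≈ 72 m/s.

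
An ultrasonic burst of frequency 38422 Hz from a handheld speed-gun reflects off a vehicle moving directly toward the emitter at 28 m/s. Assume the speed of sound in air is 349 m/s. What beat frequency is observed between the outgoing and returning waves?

The vehicle first receives the wave as a moving observer: f₁ = f₀ · (v + u)/v = 38422 × (349 + 28)/349 ≈ 41505 Hz.
On reflection it acts as a source moving toward the stationary detector: f₂ = f₁ · v/(v − u) = 41505 × 349/321 ≈ 45125 Hz.
Beat frequency: |f₂ − f₀| = 2u·f₀/(v − u) = 2 × 28 × 38422/321 ≈ 6703 Hz.

6703 Hz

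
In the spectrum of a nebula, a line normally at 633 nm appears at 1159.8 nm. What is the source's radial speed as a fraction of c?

0.541c

λ'/λ₀ = 1.8322 > 1 (redshift), so the source is receding.
λ'/λ₀ = √((1 + β)/(1 − β)) for a receding source ⇒ β = (r² − 1)/(r² + 1) with r = λ'/λ₀.
β = (3.3571 − 1)/(3.3571 + 1) ≈ 0.541.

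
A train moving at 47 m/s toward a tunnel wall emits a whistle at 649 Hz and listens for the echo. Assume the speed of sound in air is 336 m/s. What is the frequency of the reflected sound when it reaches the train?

860 Hz

The tunnel wall receives the sound from a moving source: f₁ = f₀ · v/(v − v_e) = 649 × 336/289 ≈ 755 Hz.
On the return leg the train is a moving observer: f₂ = f₁ · (v + v_e)/v = 755 × 383/336 ≈ 860 Hz.
Equivalently f₂ = f₀ · (v + v_e)/(v − v_e).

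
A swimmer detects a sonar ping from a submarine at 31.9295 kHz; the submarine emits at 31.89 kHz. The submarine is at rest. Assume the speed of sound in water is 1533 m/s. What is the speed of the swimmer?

1.90 m/s

f' > f, so the swimmer is approaching.
f' = f · (v + v_o)/v ⇒ v_o = v · |f'/f − 1|.
v_o = 1533 × |31.9295/31.89 − 1| = 1533 × 0.001239 ≈ 1.90 m/s.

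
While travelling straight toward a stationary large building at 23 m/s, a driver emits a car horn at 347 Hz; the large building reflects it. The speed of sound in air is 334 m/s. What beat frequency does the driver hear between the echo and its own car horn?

51.3 Hz

The large building receives the sound from a moving source: f₁ = f₀ · v/(v − v_e) = 347 × 334/311 ≈ 372.7 Hz.
On the return leg the driver is a moving observer: f₂ = f₁ · (v + v_e)/v = 372.7 × 357/334 ≈ 398.3 Hz.
Beat against the emitted tone: |f₂ − f₀| = 2v_e·f₀/(v − v_e) = 2 × 23 × 347/311 ≈ 51.3 Hz.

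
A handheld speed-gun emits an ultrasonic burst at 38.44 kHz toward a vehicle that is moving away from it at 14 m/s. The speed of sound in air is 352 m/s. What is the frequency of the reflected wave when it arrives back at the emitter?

35.5 kHz

The vehicle first receives the wave as a moving observer: f₁ = f₀ · (v − u)/v = 38.44 × (352 − 14)/352 ≈ 36.9 kHz.
The reflection then acts as a moving source: f₂ = f₁ · v/(v + u) ≈ 35.5 kHz.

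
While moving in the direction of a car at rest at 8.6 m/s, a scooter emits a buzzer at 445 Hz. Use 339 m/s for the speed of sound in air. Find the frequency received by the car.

457 Hz

Only the source moves, toward the listener, so f' = f · v/(v − v_s).
f' = 445 × 339/(339 − 8.6) = 445 × 339/330.4 ≈ 457 Hz.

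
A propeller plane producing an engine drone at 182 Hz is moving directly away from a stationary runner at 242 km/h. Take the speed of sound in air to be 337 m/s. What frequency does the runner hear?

242 km/h = 67.22 m/s.
With the source moving away from a stationary observer, f' = f · v/(v + v_s).
f' = 182 × 337/(337 + 67.22) = 182 × 337/404.2 ≈ 152 Hz.

152 Hz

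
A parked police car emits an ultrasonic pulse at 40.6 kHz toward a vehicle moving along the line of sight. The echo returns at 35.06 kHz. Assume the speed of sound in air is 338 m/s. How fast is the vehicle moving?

24.7 m/s

Double Doppler shift off a moving reflector: f₂ = f₀ · (v + u)/(v − u) (u > 0 toward emitter).
Rearranging, u = v · (f₂ − f₀)/(f₂ + f₀) = 338 × -5.54/75.66 ≈ -24.7 m/s.
So the vehicle is moving at 24.7 m/s away from the emitter.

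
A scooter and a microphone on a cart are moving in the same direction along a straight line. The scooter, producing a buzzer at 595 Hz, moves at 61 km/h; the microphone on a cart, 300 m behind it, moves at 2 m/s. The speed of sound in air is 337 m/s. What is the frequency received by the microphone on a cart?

570 Hz

61 km/h = 16.94 m/s.
The microphone on a cart is behind, so the scooter is moving away from it while the microphone on a cart is moving toward the scooter.
Both move, so f' = f · (v + v_o)/(v + v_s).
f' = 595 × (337 + 2)/(337 + 16.94) = 595 × 339/353.94 ≈ 570 Hz.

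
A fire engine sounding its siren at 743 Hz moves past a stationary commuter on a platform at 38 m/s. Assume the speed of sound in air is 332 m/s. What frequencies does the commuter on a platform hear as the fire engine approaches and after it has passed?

Approaching: f₁ = f · v/(v − v_s) = 743 × 332/294 ≈ 839 Hz.
Receding: f₂ = f · v/(v + v_s) = 743 × 332/370 ≈ 667 Hz.

839 Hz approaching; 667 Hz receding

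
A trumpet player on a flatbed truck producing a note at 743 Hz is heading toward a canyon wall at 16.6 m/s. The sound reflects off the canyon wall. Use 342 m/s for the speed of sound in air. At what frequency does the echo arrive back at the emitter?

819 Hz

The canyon wall receives the sound from a moving source: f₁ = f₀ · v/(v − v_e) = 743 × 342/325.4 ≈ 781 Hz.
On the return leg the trumpet player on a flatbed truck is a moving observer: f₂ = f₁ · (v + v_e)/v = 781 × 358.6/342 ≈ 819 Hz.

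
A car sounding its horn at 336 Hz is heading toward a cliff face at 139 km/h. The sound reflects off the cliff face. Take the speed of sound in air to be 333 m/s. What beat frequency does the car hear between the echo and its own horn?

88 Hz

139 km/h = 38.61 m/s.
The cliff face receives the sound from a moving source: f₁ = f₀ · v/(v − v_e) = 336 × 333/294.39 ≈ 380.1 Hz.
On the return leg the car is a moving observer: f₂ = f₁ · (v + v_e)/v = 380.1 × 371.61/333 ≈ 424.1 Hz.
Beat against the emitted tone: |f₂ − f₀| = 2v_e·f₀/(v − v_e) = 2 × 38.61 × 336/294.39 ≈ 88 Hz.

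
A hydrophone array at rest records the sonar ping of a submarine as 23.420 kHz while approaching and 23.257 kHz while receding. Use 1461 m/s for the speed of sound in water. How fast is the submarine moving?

5.1 m/s

f₁/f₂ = (v + v_s)/(v − v_s), so v_s = v · (f₁ − f₂)/(f₁ + f₂).
v_s = 1461 × (23.420 − 23.257)/(23.420 + 23.257) = 1461 × 0.163/46.677 ≈ 5.1 m/s.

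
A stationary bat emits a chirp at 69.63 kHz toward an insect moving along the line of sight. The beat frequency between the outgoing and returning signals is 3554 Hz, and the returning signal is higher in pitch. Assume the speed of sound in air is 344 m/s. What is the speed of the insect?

8.6 m/s

Double Doppler shift off a moving reflector: f₂ = f₀ · (v + u)/(v − u) (u > 0 toward emitter).
Returning signal is higher, so f₂ = f₀ + Δf = 69630 + 3554 = 73184 Hz.
Rearranging, u = v · (f₂ − f₀)/(f₂ + f₀) = 344 × 3554/142814 ≈ 8.6 m/s.
So the insect is moving at 8.6 m/s toward the emitter.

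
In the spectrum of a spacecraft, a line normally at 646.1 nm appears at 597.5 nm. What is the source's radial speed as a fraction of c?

λ'/λ₀ = 0.9248 < 1 (blueshift), so the source is approaching.
λ'/λ₀ = √((1 − β)/(1 + β)) for an approaching source ⇒ β = (1 − r²)/(1 + r²) with r = λ'/λ₀.
β = (1 − 0.8552)/(1 + 0.8552) ≈ 0.078.

0.078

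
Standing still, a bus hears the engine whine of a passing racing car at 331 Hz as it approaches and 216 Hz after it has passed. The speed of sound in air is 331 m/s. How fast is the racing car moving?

f₁/f₂ = (v + v_s)/(v − v_s), so v_s = v · (f₁ − f₂)/(f₁ + f₂).
v_s = 331 × (331 − 216)/(331 + 216) = 331 × 115/547 ≈ 70 m/s.

70 m/s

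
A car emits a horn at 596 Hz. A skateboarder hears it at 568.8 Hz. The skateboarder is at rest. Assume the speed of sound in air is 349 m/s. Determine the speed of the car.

f' < f, so the car is receding.
f' = f · v/(v + v_s) ⇒ v_s = v · |1 − f/f'|.
v_s = 349 × |1 − 596/568.8| = 349 × 0.04782 ≈ 16.7 m/s.

16.7 m/s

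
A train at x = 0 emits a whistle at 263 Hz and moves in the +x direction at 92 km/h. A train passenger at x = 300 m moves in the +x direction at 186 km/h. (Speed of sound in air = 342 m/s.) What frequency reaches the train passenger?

241 Hz

92 km/h = 25.56 m/s; 186 km/h = 51.67 m/s.
The observer lies on the +x side, so the source is heading toward the observer and the observer is heading away from the source.
General Doppler shift: f' = f · (v − v_o)/(v − v_s).
f' = 263 × (342 − 51.67)/(342 − 25.56) = 263 × 290.33/316.44 ≈ 241 Hz.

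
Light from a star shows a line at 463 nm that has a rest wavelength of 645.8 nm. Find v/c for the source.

λ'/λ₀ = 0.7169 < 1 (blueshift), so the source is approaching.
λ'/λ₀ = √((1 − β)/(1 + β)) for an approaching source ⇒ β = (1 − r²)/(1 + r²) with r = λ'/λ₀.
β = (1 − 0.5140)/(1 + 0.5140) ≈ 0.321.

0.321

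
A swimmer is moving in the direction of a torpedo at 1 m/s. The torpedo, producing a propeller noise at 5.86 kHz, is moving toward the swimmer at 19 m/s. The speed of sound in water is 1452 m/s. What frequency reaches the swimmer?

5.94 kHz

General Doppler shift: f' = f · (v + v_o)/(v − v_s).
f' = 5.86 × (1452 + 1)/(1452 − 19) = 5.86 × 1453/1433 ≈ 5.94 kHz.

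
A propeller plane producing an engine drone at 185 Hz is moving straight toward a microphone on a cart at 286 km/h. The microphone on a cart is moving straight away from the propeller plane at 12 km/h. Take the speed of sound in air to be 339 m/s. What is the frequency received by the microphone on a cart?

239 Hz

286 km/h = 79.44 m/s; 12 km/h = 3.333 m/s.
With source approaching and observer receding, f' = f · (v − v_o)/(v − v_s).
f' = 185 × (339 − 3.333)/(339 − 79.44) = 185 × 335.67/259.56 ≈ 239 Hz.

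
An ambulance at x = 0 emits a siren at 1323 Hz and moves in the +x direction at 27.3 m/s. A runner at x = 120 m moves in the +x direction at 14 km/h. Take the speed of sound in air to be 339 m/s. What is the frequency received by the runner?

1422 Hz

14 km/h = 3.889 m/s.
The observer lies on the +x side, so the source is heading toward the observer and the observer is heading away from the source.
Both move, so f' = f · (v − v_o)/(v − v_s).
f' = 1323 × (339 − 3.889)/(339 − 27.3) = 1323 × 335.11/311.7 ≈ 1422 Hz.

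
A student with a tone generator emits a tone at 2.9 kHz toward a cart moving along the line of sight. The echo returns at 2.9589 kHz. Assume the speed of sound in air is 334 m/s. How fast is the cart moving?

Double Doppler shift off a moving reflector: f₂ = f₀ · (v + u)/(v − u) (u > 0 toward emitter).
Rearranging, u = v · (f₂ − f₀)/(f₂ + f₀) = 334 × 0.0589/5.8589 ≈ 3.4 m/s.
So the cart is moving at 3.4 m/s toward the emitter.

3.4 m/s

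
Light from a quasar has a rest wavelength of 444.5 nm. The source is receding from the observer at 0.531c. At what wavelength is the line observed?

803.1 nm

Relativistic Doppler for wavelength: λ' = λ₀ · √((1 + β)/(1 − β)).
λ' = 444.5 × √(1.5310/0.4690) = 444.5 × 1.80676 ≈ 803.1 nm.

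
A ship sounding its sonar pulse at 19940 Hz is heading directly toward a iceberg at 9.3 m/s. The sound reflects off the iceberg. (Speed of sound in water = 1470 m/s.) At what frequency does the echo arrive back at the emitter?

20194 Hz

The iceberg receives the sound from a moving source: f₁ = f₀ · v/(v − v_e) = 19940 × 1470/1460.7 ≈ 20067 Hz.
On the return leg the ship is a moving observer: f₂ = f₁ · (v + v_e)/v = 20067 × 1479.3/1470 ≈ 20194 Hz.
Equivalently f₂ = f₀ · (v + v_e)/(v − v_e).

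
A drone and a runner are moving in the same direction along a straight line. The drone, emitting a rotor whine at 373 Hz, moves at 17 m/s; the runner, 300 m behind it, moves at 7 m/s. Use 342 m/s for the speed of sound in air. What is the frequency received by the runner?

363 Hz

The runner is behind, so the drone is moving away from it while the runner is moving toward the drone.
Both move, so f' = f · (v + v_o)/(v + v_s).
f' = 373 × (342 + 7)/(342 + 17) = 373 × 349/359 ≈ 363 Hz.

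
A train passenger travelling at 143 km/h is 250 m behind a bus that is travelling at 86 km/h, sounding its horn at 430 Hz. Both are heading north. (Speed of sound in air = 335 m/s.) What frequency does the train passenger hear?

86 km/h = 23.89 m/s; 143 km/h = 39.72 m/s.
The train passenger is behind, so the bus is moving away from it while the train passenger is moving toward the bus.
General Doppler shift: f' = f · (v + v_o)/(v + v_s).
f' = 430 × (335 + 39.72)/(335 + 23.89) = 430 × 374.72/358.89 ≈ 449 Hz.

449 Hz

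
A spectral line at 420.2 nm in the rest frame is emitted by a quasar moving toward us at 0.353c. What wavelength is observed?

290.6 nm

Relativistic Doppler for wavelength: λ' = λ₀ · √((1 − β)/(1 + β)).
λ' = 420.2 × √(0.6470/1.3530) = 420.2 × 0.69152 ≈ 290.6 nm.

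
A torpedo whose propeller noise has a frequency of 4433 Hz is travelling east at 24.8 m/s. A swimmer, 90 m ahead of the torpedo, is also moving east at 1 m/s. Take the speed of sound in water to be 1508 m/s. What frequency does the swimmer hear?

The swimmer is ahead, so the torpedo is moving toward it while the swimmer is moving away from the torpedo.
With source approaching and observer receding, f' = f · (v − v_o)/(v − v_s).
f' = 4433 × (1508 − 1)/(1508 − 24.8) = 4433 × 1507/1483.2 ≈ 4504 Hz.

4504 Hz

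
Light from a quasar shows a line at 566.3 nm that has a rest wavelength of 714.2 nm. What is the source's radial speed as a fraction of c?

λ'/λ₀ = 0.7929 < 1 (blueshift), so the source is approaching.
λ'/λ₀ = √((1 − β)/(1 + β)) for an approaching source ⇒ β = (1 − r²)/(1 + r²) with r = λ'/λ₀.
β = (1 − 0.6287)/(1 + 0.6287) ≈ 0.228.

0.228c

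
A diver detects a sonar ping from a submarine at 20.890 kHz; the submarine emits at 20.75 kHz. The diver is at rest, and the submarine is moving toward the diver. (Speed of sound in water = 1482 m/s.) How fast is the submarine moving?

9.9 m/s

f' = f · v/(v − v_s) ⇒ v_s = v · |1 − f/f'|.
v_s = 1482 × |1 − 20.75/20.890| = 1482 × 0.006702 ≈ 9.9 m/s.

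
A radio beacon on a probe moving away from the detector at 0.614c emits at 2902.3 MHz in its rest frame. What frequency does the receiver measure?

Relativistic Doppler for frequency: f' = f₀ · √((1 − β)/(1 + β)).
f' = 2902.3 × √(0.3860/1.6140) = 2902.3 × 0.48904 ≈ 1419.3 MHz.

1419.3 MHz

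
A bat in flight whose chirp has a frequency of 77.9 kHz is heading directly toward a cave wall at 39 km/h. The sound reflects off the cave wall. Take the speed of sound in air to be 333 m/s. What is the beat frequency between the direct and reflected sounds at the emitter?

5239 Hz

39 km/h = 10.83 m/s.
The cave wall receives the sound from a moving source: f₁ = f₀ · v/(v − v_e) = 77.9 × 333/322.17 ≈ 80.52 kHz.
On the return leg the bat in flight is a moving observer: f₂ = f₁ · (v + v_e)/v = 80.52 × 343.83/333 ≈ 83.14 kHz.
Equivalently f₂ = f₀ · (v + v_e)/(v − v_e).
Beat against the emitted tone (with f₀ = 77900 Hz): |f₂ − f₀| = 2v_e·f₀/(v − v_e) = 2 × 10.83 × 77900/322.17 ≈ 5239 Hz.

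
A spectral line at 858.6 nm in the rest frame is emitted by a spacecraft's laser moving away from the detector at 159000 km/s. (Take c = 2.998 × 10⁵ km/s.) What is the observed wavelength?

1549.9 nm

β = v/c = 159000/299800 = 0.5304.
Relativistic Doppler for wavelength: λ' = λ₀ · √((1 + β)/(1 − β)).
λ' = 858.6 × √(1.5304/0.4696) = 858.6 × 1.80514 ≈ 1549.9 nm.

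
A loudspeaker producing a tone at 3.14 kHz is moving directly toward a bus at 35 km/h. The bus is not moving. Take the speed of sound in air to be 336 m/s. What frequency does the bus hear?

35 km/h = 9.722 m/s.
Only the source moves, toward the listener, so f' = f · v/(v − v_s).
f' = 3.14 × 336/(336 − 9.722) = 3.14 × 336/326.3 ≈ 3.23 kHz.

3.23 kHz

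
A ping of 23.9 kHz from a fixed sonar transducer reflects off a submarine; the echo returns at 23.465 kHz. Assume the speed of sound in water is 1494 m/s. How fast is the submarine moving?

13.7 m/s

Double Doppler shift off a moving reflector: f₂ = f₀ · (v + u)/(v − u) (u > 0 toward emitter).
Rearranging, u = v · (f₂ − f₀)/(f₂ + f₀) = 1494 × -0.435/47.365 ≈ -13.7 m/s.
So the submarine is moving at 13.7 m/s away from the emitter.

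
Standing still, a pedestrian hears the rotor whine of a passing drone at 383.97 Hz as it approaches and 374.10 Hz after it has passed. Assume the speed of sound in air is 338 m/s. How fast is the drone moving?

4.4 m/s

f₁/f₂ = (v + v_s)/(v − v_s), so v_s = v · (f₁ − f₂)/(f₁ + f₂).
v_s = 338 × (383.97 − 374.10)/(383.97 + 374.10) = 338 × 9.87/758.07 ≈ 4.4 m/s.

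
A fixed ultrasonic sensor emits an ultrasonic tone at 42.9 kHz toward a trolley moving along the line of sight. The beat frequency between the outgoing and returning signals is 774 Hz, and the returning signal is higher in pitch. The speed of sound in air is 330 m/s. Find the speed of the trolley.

2.95 m/s

Double Doppler shift off a moving reflector: f₂ = f₀ · (v + u)/(v − u) (u > 0 toward emitter).
Returning signal is higher, so f₂ = f₀ + Δf = 42900 + 774 = 43674 Hz.
Rearranging, u = v · (f₂ − f₀)/(f₂ + f₀) = 330 × 774/86574 ≈ 2.95 m/s.
So the trolley is moving at 2.95 m/s toward the emitter.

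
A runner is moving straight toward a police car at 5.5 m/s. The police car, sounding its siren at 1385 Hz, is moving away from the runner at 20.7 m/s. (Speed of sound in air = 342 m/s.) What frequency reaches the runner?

With source receding and observer approaching, f' = f · (v + v_o)/(v + v_s).
f' = 1385 × (342 + 5.5)/(342 + 20.7) = 1385 × 347.5/362.7 ≈ 1327 Hz.

1327 Hz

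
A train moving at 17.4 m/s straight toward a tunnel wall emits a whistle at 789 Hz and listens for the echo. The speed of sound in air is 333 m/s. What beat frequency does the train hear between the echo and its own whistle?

87 Hz

The tunnel wall receives the sound from a moving source: f₁ = f₀ · v/(v − v_e) = 789 × 333/315.6 ≈ 832.5 Hz.
On the return leg the train is a moving observer: f₂ = f₁ · (v + v_e)/v = 832.5 × 350.4/333 ≈ 876.0 Hz.
Beat against the emitted tone: |f₂ − f₀| = 2v_e·f₀/(v − v_e) = 2 × 17.4 × 789/315.6 ≈ 87 Hz.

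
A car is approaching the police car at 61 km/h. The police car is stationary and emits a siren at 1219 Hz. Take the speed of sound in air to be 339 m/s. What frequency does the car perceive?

61 km/h = 16.94 m/s.
Only the observer moves, toward the source, so f' = f · (v + v_o)/v.
f' = 1219 × (339 + 16.94)/339 = 1219 × 355.94/339 ≈ 1280 Hz.

1280 Hz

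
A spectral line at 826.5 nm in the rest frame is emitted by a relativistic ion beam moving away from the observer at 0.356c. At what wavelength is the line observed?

Relativistic Doppler for wavelength: λ' = λ₀ · √((1 + β)/(1 − β)).
λ' = 826.5 × √(1.3560/0.6440) = 826.5 × 1.45107 ≈ 1199.3 nm.

1199.3 nm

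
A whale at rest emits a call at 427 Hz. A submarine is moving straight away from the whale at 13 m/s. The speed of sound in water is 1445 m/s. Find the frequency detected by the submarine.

423 Hz

Only the observer moves, away from the source, so f' = f · (v − v_o)/v.
f' = 427 × (1445 − 13)/1445 = 427 × 1432/1445 ≈ 423 Hz.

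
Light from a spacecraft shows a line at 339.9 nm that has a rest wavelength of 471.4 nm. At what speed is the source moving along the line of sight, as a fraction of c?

0.316c

λ'/λ₀ = 0.7210 < 1 (blueshift), so the source is approaching.
λ'/λ₀ = √((1 − β)/(1 + β)) for an approaching source ⇒ β = (1 − r²)/(1 + r²) with r = λ'/λ₀.
β = (1 − 0.5199)/(1 + 0.5199) ≈ 0.316.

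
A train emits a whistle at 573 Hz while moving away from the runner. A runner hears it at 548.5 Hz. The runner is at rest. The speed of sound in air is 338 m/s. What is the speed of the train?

15.1 m/s

f' = f · v/(v + v_s) ⇒ v_s = v · |1 − f/f'|.
v_s = 338 × |1 − 573/548.5| = 338 × 0.04467 ≈ 15.1 m/s.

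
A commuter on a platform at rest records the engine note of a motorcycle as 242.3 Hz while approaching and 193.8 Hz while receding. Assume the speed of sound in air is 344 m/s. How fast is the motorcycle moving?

38 m/s

f₁/f₂ = (v + v_s)/(v − v_s), so v_s = v · (f₁ − f₂)/(f₁ + f₂).
v_s = 344 × (242.3 − 193.8)/(242.3 + 193.8) = 344 × 48.5/436.1 ≈ 38 m/s.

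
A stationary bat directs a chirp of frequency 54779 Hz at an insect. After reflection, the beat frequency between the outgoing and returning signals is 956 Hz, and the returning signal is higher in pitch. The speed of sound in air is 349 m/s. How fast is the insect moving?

3.0 m/s

Double Doppler shift off a moving reflector: f₂ = f₀ · (v + u)/(v − u) (u > 0 toward emitter).
Returning signal is higher, so f₂ = f₀ + Δf = 54779 + 956 = 55735 Hz.
Rearranging, u = v · (f₂ − f₀)/(f₂ + f₀) = 349 × 956/110514 ≈ 3.0 m/s.
So the insect is moving at 3.0 m/s toward the emitter.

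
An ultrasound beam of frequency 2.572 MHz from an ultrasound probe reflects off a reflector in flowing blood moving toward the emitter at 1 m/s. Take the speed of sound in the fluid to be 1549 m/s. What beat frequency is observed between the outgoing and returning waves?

3323 Hz

At the reflector in flowing blood (a moving observer), f₁ = f₀ · (v + u)/v = 2.572 × 1550/1549 ≈ 2.57366 MHz.
The reflection then acts as a moving source: f₂ = f₁ · v/(v − u) ≈ 2.57532 MHz.
Beat frequency (with f₀ = 2572000 Hz): |f₂ − f₀| = 2u·f₀/(v − u) = 2 × 1 × 2572000/1548 ≈ 3323 Hz.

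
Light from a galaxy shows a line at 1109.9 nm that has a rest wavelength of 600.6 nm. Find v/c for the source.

λ'/λ₀ = 1.8480 > 1 (redshift), so the source is receding.
λ'/λ₀ = √((1 + β)/(1 − β)) for a receding source ⇒ β = (r² − 1)/(r² + 1) with r = λ'/λ₀.
β = (3.4150 − 1)/(3.4150 + 1) ≈ 0.547.

0.547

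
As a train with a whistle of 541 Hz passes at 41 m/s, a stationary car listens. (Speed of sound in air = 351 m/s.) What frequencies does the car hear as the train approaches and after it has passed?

Approaching: f₁ = f · v/(v − v_s) = 541 × 351/310 ≈ 613 Hz.
Receding: f₂ = f · v/(v + v_s) = 541 × 351/392 ≈ 484 Hz.

613 Hz approaching; 484 Hz receding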